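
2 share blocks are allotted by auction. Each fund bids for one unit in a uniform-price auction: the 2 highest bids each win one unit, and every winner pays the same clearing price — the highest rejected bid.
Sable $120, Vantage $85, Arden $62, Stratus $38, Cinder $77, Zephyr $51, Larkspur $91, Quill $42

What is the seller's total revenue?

Bids ranked high→low: 120 (Sable), 91 (Larkspur), 85 (Vantage), 77 (Cinder), …
Top 2: Sable, Larkspur.
First losing bid is Vantage's $85, which sets the uniform price.
Total revenue = 2 × $85 = $170.

Total revenue: $170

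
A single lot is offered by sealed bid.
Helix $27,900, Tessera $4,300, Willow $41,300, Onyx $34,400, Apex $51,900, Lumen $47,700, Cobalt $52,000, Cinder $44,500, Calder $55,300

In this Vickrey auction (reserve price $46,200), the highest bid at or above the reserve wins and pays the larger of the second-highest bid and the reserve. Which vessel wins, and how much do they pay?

Calder pays $52,000

Bids in order: 55,300 (Calder) > 52,000 (Cobalt) > 51,900 (Apex) > 47,700 (Lumen) > 44,500 (Cinder) > 41,300 (Willow) > …
Highest eligible bid: Calder at $55,300.
Second-highest bid $52,000 exceeds the reserve $46,200 → payment $52,000.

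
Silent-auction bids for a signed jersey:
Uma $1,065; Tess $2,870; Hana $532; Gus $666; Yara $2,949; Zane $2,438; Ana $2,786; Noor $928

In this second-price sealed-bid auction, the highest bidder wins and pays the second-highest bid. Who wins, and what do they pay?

Yara pays $2,870

Rule: the highest bidder wins and pays the second-highest bid.
Bids ranked: 2,949 (Yara) > 2,870 (Tess) > 2,786 (Ana) > 2,438 (Zane) > 1,065 (Uma) > 928 (Noor) > …
Yara is highest; pays the second-highest bid, $2,870.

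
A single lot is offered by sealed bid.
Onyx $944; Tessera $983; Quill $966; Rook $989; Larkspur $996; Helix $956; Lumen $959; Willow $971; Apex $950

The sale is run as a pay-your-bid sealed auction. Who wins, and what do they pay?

Sorting bids: 996 (Larkspur) > 989 (Rook) > 983 (Tessera) > 971 (Willow) > 966 (Quill) > 959 (Lumen) > …
Larkspur is highest → pays own bid, $996.

Larkspur pays $996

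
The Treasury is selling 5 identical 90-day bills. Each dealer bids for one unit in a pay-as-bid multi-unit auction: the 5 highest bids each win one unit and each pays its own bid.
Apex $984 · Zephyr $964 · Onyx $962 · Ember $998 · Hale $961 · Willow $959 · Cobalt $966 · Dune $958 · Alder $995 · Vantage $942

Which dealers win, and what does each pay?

Bids ranked high→low: 998 (Ember), 995 (Alder), 984 (Apex), 966 (Cobalt), 964 (Zephyr), 962 (Onyx), 961 (Hale), …
Winners (5 units): Ember, Alder, Apex, Cobalt, Zephyr.
Each winner pays its own bid: Ember $998, Alder $995, Apex $984, Cobalt $966, Zephyr $964.

Ember $998, Alder $995, Apex $984, Cobalt $966, Zephyr $964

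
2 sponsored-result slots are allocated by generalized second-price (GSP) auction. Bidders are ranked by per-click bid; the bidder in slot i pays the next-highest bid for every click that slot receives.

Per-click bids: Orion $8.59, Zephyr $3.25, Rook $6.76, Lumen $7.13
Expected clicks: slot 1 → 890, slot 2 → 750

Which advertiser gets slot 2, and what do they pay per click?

Lumen; $6.76 per click

Sorting advertisers: $8.59 (Orion) > $7.13 (Lumen) > $6.76 (Rook) > …
Slot 2 goes to the second-ranked bidder, Lumen, who pays the next bid down: $6.76/click.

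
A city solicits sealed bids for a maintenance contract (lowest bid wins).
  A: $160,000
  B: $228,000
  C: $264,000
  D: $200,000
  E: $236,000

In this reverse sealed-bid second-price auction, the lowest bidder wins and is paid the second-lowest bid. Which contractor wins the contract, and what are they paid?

A is paid $200,000

Reverse sealed-bid second-price auction: the lowest bidder wins and is paid the second-lowest bid.
Bids ranked: 160,000 (A) < 200,000 (D) < 228,000 (B) < 236,000 (E) < 264,000 (C)
A wins with the lowest bid; price is set by the runner-up at $200,000.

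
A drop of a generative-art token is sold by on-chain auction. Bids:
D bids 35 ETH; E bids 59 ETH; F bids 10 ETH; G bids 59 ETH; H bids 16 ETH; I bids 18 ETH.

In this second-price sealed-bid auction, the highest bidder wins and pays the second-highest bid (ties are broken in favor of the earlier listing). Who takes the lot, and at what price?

Second-price sealed-bid auction: the highest bidder wins and pays the second-highest bid.
Sorting bids: 59 (E) > 59 (G) > 35 (D) > 18 (I) > 16 (H) > 10 (F)
Tie at 59 ETH → E wins by tie-break.
E wins with the highest bid; price is set by the runner-up at 59 ETH.

E pays 59 ETH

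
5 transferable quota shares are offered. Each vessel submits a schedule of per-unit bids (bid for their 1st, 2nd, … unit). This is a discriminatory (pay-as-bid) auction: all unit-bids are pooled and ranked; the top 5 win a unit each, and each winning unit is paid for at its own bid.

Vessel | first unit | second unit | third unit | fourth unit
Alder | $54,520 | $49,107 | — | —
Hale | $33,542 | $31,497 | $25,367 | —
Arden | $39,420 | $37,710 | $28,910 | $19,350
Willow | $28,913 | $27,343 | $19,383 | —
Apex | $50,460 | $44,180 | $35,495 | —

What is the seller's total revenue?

Total revenue: $237,687

Pooled unit-bids ranked (top 5): 54,520 (Alder-1), 50,460 (Apex-1), 49,107 (Alder-2), 44,180 (Apex-2), 39,420 (Arden-1)
Next rejected bid: $37,710 (not a price — pay-as-bid).
Each winning unit pays its own bid.
Revenue = 54,520 + 50,460 + 49,107 + 44,180 + 39,420 = $237,687.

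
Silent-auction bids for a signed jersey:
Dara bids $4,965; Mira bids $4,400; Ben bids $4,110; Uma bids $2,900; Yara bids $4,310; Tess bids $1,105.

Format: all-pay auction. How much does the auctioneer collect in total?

Bids in order: 4,965 (Dara) > 4,400 (Mira) > 4,310 (Yara) > 4,110 (Ben) > 2,900 (Uma) > 1,105 (Tess)
Dara wins with the top bid; all bids are sunk regardless.
Every bidder forfeits their bid regardless of winning.
Revenue = 4,965 + 4,400 + 4,110 + 2,900 + 4,310 + 1,105 = $21,790.

Total revenue: $21,790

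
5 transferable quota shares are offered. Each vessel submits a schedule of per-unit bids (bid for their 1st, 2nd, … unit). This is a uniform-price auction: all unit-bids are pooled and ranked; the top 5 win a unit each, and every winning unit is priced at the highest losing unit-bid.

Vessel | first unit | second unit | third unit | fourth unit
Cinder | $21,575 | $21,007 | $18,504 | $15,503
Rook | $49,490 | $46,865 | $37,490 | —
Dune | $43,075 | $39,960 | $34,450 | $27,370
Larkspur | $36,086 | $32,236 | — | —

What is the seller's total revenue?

Pooled unit-bids ranked (top 5): 49,490 (Rook-1), 46,865 (Rook-2), 43,075 (Dune-1), 39,960 (Dune-2), 37,490 (Rook-3)
Highest rejected unit-bid = $36,086.
Allocation: Dune 2, Rook 3. Every unit priced at $36,086.
Revenue = 5 × 36,086 = $180,430.

Total revenue: $180,430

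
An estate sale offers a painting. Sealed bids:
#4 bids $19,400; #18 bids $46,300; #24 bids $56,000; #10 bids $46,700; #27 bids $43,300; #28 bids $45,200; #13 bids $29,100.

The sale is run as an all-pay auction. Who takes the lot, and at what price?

Bids ranked: 56,000 (#24) > 46,700 (#10) > 46,300 (#18) > 45,200 (#28) > 43,300 (#27) > 29,100 (#13) > …
#24 wins with the top bid; all bids are sunk regardless.

#24 pays $56,000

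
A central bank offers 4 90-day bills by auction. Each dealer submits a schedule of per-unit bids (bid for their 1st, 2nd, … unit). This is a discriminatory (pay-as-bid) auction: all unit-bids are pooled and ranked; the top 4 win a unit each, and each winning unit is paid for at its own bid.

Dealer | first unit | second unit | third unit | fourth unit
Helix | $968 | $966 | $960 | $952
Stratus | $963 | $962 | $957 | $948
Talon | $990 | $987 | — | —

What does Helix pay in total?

Helix pays $1,934

Merging the schedules and taking the best 4: 990 (Talon-1), 987 (Talon-2), 968 (Helix-1), 966 (Helix-2)
Next rejected bid: $963 (not a price — pay-as-bid).
Helix's winning unit-bids: 968 + 966 = $1,934.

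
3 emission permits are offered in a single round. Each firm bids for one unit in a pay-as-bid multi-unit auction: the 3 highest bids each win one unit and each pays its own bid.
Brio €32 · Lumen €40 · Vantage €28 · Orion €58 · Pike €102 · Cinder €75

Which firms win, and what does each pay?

Bids ranked high→low: 102 (Pike), 75 (Cinder), 58 (Orion), 40 (Lumen), 32 (Brio), …
Top 3: Pike, Cinder, Orion.
Each winner pays its own bid: Pike €102, Cinder €75, Orion €58.

Pike €102, Cinder €75, Orion €58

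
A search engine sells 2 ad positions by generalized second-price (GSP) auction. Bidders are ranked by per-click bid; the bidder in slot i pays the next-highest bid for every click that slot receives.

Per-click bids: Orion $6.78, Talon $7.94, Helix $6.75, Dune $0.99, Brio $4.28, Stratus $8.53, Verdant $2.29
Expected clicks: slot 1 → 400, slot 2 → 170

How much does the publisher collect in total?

Total revenue: $4328.60

Ranked by bid: $8.53 (Stratus) > $7.94 (Talon) > $6.78 (Orion) > …
Slot 1: Stratus pays $7.94 × 400 = $3176.00
Slot 2: Talon pays $6.78 × 170 = $1152.60
Total = $4328.60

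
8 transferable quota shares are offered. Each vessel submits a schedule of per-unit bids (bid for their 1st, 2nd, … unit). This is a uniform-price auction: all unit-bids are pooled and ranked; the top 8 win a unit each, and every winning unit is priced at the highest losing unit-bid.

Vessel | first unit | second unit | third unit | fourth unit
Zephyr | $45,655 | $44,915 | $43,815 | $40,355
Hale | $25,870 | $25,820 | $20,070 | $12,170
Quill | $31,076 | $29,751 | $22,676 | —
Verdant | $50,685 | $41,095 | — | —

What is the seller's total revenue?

Total revenue: $206,960

Merging the schedules and taking the best 8: 50,685 (Verdant-1), 45,655 (Zephyr-1), 44,915 (Zephyr-2), 43,815 (Zephyr-3), 41,095 (Verdant-2), 40,355 (Zephyr-4), 31,076 (Quill-1), 29,751 (Quill-2)
First bid not allocated: $25,870.
Allocation: Quill 2, Verdant 2, Zephyr 4. Every unit priced at $25,870.
Revenue = 8 × 25,870 = $206,960.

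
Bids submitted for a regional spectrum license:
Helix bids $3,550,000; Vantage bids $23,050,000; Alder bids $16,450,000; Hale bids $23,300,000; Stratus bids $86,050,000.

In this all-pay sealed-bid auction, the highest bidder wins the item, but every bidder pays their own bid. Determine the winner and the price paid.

Stratus pays $86,050,000

Sorting bids: 86,050,000 (Stratus) > 23,300,000 (Hale) > 23,050,000 (Vantage) > 16,450,000 (Alder) > 3,550,000 (Helix)
Stratus is highest and takes the item; every bidder forfeits their bid.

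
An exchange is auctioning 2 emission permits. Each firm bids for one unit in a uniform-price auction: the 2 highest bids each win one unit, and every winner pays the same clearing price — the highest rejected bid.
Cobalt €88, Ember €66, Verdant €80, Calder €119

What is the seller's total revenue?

Total revenue: €160

Ordering the bids: 119 (Calder), 88 (Cobalt), 80 (Verdant), 66 (Ember)
The 2 highest are Calder, Cobalt.
First losing bid is Verdant's €80, which sets the uniform price.
Total revenue = 2 × €80 = €160.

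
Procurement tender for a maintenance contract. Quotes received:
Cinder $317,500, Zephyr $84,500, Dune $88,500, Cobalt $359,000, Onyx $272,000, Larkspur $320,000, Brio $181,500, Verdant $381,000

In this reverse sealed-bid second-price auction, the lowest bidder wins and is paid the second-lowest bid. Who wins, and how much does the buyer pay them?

Zephyr is paid $88,500

Bids ranked: 84,500 (Zephyr) < 88,500 (Dune) < 181,500 (Brio) < 272,000 (Onyx) < 317,500 (Cinder) < 320,000 (Larkspur) < …
Zephyr wins with the lowest bid; price is set by the runner-up at $88,500.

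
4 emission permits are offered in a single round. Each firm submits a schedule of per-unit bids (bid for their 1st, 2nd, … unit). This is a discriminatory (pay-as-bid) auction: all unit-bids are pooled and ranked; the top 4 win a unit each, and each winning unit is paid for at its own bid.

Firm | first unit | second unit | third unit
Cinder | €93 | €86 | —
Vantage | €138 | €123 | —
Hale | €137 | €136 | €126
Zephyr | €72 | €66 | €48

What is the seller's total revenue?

Merging the schedules and taking the best 4: 138 (Vantage-1), 137 (Hale-1), 136 (Hale-2), 126 (Hale-3)
Next rejected bid: €123 (not a price — pay-as-bid).
Each winning unit pays its own bid.
Revenue = 138 + 137 + 136 + 126 = €537.

Total revenue: €537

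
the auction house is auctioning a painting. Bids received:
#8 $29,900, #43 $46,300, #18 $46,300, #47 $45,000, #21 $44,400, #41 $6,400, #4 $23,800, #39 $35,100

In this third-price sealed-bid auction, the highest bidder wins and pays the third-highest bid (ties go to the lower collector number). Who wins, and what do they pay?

#18 pays $45,000

Bids in order: 46,300 (#18) > 46,300 (#43) > 45,000 (#47) > 44,400 (#21) > 35,100 (#39) > 29,900 (#8) > …
#18 and #43 tie at $46,300; tie-break gives it to #18.
#18 is highest; pays the third-highest bid, $45,000.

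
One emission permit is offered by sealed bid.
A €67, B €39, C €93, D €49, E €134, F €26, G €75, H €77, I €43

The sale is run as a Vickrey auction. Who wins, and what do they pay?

E pays €93

Sorting bids: 134 (E) > 93 (C) > 77 (H) > 75 (G) > 67 (A) > 49 (D) > …
E wins with the highest bid; price is set by the runner-up at €93.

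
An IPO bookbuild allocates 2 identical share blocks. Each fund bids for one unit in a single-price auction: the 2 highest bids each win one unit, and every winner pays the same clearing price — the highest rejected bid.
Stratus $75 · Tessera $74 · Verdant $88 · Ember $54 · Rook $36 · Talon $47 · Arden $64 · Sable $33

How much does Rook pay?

Rook pays $0

Bids ranked high→low: 88 (Verdant), 75 (Stratus), 74 (Tessera), 64 (Arden), …
Winners (2 units): Verdant, Stratus.
Highest unsuccessful bid: $74 → clearing price.
Rook does not win → pays $0.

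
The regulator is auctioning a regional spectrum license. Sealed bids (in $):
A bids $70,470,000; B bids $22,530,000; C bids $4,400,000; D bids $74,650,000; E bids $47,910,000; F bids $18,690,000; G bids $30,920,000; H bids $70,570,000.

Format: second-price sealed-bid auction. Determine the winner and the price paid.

D pays $70,570,000

Sorting bids: 74,650,000 (D) > 70,570,000 (H) > 70,470,000 (A) > 47,910,000 (E) > 30,920,000 (G) > 22,530,000 (B) > …
D is highest; pays the second-highest bid, $70,570,000.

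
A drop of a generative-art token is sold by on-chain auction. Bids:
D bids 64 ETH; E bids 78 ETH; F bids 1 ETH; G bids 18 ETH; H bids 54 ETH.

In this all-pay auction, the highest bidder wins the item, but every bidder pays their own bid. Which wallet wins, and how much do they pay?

E pays 78 ETH

Sorting bids: 78 (E) > 64 (D) > 54 (H) > 18 (G) > 1 (F)
E wins with the top bid; all bids are sunk regardless.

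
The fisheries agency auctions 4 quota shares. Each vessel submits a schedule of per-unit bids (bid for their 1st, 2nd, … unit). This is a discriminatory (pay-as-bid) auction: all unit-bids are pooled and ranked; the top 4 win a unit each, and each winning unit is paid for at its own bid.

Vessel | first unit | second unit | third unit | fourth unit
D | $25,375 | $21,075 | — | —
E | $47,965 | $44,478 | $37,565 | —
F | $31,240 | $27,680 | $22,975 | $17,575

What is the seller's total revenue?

Total revenue: $161,248

Pooled unit-bids ranked (top 4): 47,965 (E-1), 44,478 (E-2), 37,565 (E-3), 31,240 (F-1)
Next rejected bid: $27,680 (not a price — pay-as-bid).
Each winning unit pays its own bid.
Revenue = 47,965 + 44,478 + 37,565 + 31,240 = $161,248.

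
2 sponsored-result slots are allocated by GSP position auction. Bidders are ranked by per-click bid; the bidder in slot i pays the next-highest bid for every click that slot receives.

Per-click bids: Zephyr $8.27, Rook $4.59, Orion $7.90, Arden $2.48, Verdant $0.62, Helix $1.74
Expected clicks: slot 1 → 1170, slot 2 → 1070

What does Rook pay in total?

Per-click bids in order: $8.27 (Zephyr) > $7.90 (Orion) > $4.59 (Rook) > …
Rook ranks below slot 2 → no slot, pays nothing.

Rook pays $0.00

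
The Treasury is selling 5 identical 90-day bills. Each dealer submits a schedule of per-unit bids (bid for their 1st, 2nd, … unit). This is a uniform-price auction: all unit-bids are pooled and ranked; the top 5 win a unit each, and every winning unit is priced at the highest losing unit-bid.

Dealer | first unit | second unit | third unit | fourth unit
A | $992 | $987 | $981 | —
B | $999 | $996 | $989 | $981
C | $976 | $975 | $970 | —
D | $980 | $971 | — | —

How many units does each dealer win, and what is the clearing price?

A 2, B 3; clearing price $981

Merging the schedules and taking the best 5: 999 (B-1), 996 (B-2), 992 (A-1), 989 (B-3), 987 (A-2)
Highest rejected unit-bid = $981.
Allocation: A 2, B 3.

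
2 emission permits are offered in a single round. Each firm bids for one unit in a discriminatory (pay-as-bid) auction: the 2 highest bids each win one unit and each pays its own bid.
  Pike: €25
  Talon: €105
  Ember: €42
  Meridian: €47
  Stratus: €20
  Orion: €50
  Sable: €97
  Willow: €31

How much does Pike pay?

Pike pays €0

Sorting: 105 (Talon), 97 (Sable), 50 (Orion), 47 (Meridian), …
Winners (2 units): Talon, Sable.
Pike does not win → €0.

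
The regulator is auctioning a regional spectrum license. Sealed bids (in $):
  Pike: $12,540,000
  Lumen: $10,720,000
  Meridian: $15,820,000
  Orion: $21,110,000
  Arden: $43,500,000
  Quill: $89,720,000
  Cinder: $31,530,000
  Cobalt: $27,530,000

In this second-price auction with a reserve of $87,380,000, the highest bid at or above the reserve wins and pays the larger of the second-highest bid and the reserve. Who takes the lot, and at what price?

Quill pays $87,380,000

Sorting bids: 89,720,000 (Quill) > 43,500,000 (Arden) > 31,530,000 (Cinder) > 27,530,000 (Cobalt) > 21,110,000 (Orion) > 15,820,000 (Meridian) > …
Quill has the top bid at or above the reserve ($89,720,000).
max(second-highest $43,500,000, reserve $87,380,000) = $87,380,000.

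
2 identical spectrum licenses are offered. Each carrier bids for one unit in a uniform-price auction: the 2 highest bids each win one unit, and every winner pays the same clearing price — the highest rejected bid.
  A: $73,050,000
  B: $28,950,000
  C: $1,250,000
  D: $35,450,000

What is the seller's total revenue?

Sorting: 73,050,000 (A), 35,450,000 (D), 28,950,000 (B), 1,250,000 (C)
The 2 highest are A, D.
Clearing price = highest rejected bid = $28,950,000.
Total revenue = 2 × $28,950,000 = $57,900,000.

Total revenue: $57,900,000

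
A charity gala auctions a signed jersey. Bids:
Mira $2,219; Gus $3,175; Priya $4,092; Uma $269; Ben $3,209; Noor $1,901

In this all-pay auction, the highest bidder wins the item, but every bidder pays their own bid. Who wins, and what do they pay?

Priya pays $4,092

Bids in order: 4,092 (Priya) > 3,209 (Ben) > 3,175 (Gus) > 2,219 (Mira) > 1,901 (Noor) > 269 (Uma)
Priya wins with the top bid; all bids are sunk regardless.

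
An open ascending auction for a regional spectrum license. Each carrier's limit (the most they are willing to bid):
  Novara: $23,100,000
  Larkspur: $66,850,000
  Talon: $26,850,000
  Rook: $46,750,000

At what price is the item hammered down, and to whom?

Ascending (English) auction: the price rises until one bidder remains; the winner pays the price at which the last rival dropped out.
Limits ranked: 66,850,000 (Larkspur) > 46,750,000 (Rook) > 26,850,000 (Talon) > 23,100,000 (Novara)
Bidding ends when Rook exits at $46,750,000; Larkspur takes it.

Larkspur wins at $46,750,000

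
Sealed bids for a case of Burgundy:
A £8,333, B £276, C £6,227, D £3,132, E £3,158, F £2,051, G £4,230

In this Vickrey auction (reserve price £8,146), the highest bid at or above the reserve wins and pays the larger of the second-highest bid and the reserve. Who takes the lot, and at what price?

Sorting bids: 8,333 (A) > 6,227 (C) > 4,230 (G) > 3,158 (E) > 3,132 (D) > 2,051 (F) > …
Highest eligible bid: A at £8,333.
max(second-highest £6,227, reserve £8,146) = £8,146.

A pays £8,146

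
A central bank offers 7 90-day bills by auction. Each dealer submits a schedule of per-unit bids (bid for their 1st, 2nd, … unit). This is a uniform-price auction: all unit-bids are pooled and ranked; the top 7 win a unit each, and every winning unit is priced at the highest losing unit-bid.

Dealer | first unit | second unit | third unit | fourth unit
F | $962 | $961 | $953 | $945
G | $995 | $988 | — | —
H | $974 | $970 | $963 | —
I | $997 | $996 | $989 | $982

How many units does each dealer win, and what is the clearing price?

Pooled unit-bids ranked (top 7): 997 (I-1), 996 (I-2), 995 (G-1), 989 (I-3), 988 (G-2), 982 (I-4), 974 (H-1)
The (k+1)-th unit-bid is $970.
Allocation: G 2, H 1, I 4.

G 2, H 1, I 4; clearing price $970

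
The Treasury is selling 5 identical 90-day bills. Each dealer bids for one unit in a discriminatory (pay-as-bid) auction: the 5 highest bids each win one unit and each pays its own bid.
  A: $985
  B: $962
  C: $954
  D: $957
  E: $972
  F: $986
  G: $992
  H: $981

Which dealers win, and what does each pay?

G $992, F $986, A $985, H $981, E $972

Bids ranked high→low: 992 (G), 986 (F), 985 (A), 981 (H), 972 (E), 962 (B), 957 (D), …
Winners (5 units): G, F, A, H, E.
Each winner pays its own bid: G $992, F $986, A $985, H $981, E $972.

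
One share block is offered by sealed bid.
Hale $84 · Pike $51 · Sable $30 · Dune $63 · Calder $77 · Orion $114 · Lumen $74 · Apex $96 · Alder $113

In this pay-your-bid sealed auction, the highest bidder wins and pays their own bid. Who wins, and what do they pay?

Orion pays $114

Sorting bids: 114 (Orion) > 113 (Alder) > 96 (Apex) > 84 (Hale) > 77 (Calder) > 74 (Lumen) > …
Orion is highest → pays own bid, $114.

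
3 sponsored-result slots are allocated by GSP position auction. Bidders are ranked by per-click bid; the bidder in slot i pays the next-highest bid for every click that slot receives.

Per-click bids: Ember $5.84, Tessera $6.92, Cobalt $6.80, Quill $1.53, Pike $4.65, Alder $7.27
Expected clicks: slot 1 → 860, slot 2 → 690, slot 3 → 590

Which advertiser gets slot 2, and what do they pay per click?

Ranked by bid: $7.27 (Alder) > $6.92 (Tessera) > $6.80 (Cobalt) > $5.84 (Ember) > …
Slot 2 goes to the second-ranked bidder, Tessera, who pays the next bid down: $6.80/click.

Tessera; $6.80 per click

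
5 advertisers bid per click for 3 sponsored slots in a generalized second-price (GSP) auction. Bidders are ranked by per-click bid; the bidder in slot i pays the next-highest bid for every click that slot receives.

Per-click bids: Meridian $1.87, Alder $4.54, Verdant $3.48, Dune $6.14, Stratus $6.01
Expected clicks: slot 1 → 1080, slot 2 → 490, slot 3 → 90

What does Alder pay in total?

Alder pays $313.20

Ranked by bid: $6.14 (Dune) > $6.01 (Stratus) > $4.54 (Alder) > $3.48 (Verdant) > …
Alder holds slot 3 → pays next bid $3.48 × 90 clicks = $313.20.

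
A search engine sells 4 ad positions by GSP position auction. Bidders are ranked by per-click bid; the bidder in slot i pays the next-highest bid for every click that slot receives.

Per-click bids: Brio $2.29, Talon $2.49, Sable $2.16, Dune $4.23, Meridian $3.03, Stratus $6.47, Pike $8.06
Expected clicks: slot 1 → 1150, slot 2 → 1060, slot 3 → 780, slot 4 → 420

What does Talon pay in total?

Per-click bids in order: $8.06 (Pike) > $6.47 (Stratus) > $4.23 (Dune) > $3.03 (Meridian) > $2.49 (Talon) > …
Talon ranks below slot 4 → no slot, pays nothing.

Talon pays $0.00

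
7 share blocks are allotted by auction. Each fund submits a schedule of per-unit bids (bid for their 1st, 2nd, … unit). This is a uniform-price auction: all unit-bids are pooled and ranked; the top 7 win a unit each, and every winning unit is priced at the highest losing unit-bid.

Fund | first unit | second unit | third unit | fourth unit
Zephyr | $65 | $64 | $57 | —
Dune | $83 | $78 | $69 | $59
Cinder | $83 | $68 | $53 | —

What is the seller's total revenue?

Total revenue: $413

Merging the schedules and taking the best 7: 83 (Dune-1), 83 (Cinder-1), 78 (Dune-2), 69 (Dune-3), 68 (Cinder-2), 65 (Zephyr-1), 64 (Zephyr-2)
First bid not allocated: $59.
Allocation: Cinder 2, Dune 3, Zephyr 2. Every unit priced at $59.
Revenue = 7 × 59 = $413.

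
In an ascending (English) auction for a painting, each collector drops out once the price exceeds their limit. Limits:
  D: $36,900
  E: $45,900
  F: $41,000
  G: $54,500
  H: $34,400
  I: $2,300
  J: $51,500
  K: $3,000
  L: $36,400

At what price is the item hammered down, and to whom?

Open ascending-bid auction: the price rises until one bidder remains; the winner pays the price at which the last rival dropped out.
Limits ranked: 54,500 (G) > 51,500 (J) > 45,900 (E) > 41,000 (F) > 36,900 (D) > 36,400 (L) > …
Bidding ends when J exits at $51,500; G takes it.

G wins at $51,500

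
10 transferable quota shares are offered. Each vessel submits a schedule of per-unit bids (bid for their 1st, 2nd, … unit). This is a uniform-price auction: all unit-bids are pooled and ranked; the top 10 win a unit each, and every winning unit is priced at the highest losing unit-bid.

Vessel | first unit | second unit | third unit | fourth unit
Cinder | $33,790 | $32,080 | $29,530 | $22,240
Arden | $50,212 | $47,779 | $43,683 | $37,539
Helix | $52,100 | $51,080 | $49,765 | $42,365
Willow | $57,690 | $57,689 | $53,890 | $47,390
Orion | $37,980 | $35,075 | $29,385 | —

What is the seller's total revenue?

Total revenue: $423,650

All unit-bids, highest first — top 10: 57,690 (Willow-1), 57,689 (Willow-2), 53,890 (Willow-3), 52,100 (Helix-1), 51,080 (Helix-2), 50,212 (Arden-1), 49,765 (Helix-3), 47,779 (Arden-2), 47,390 (Willow-4), 43,683 (Arden-3)
Highest rejected unit-bid = $42,365.
Allocation: Arden 3, Helix 3, Willow 4. Every unit priced at $42,365.
Revenue = 10 × 42,365 = $423,650.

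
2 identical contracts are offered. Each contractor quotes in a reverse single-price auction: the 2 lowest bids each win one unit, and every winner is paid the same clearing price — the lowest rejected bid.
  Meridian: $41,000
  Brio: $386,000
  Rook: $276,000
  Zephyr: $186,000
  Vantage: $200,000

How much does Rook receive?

Rook is paid $0

Sorting: 41,000 (Meridian), 186,000 (Zephyr), 200,000 (Vantage), 276,000 (Rook), …
Winners (2 units): Meridian, Zephyr.
Lowest unsuccessful bid: $200,000 → clearing price.
Rook does not win → is paid $0.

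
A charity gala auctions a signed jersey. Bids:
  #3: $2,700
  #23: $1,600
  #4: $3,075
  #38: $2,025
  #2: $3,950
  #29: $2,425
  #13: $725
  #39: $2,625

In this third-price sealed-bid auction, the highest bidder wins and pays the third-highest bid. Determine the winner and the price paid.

#2 pays $2,700

Bids ranked: 3,950 (#2) > 3,075 (#4) > 2,700 (#3) > 2,625 (#39) > 2,425 (#29) > 2,025 (#38) > …
#2 is highest; pays the third-highest bid, $2,700.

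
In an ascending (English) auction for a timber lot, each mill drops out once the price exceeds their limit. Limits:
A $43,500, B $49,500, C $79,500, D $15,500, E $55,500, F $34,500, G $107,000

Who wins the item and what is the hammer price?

G wins at $79,500

Limits in order: 107,000 (G) > 79,500 (C) > 55,500 (E) > 49,500 (B) > 43,500 (A) > 34,500 (F) > …
Once the price passes $79,500, only G is left; the hammer falls at C's limit of $79,500.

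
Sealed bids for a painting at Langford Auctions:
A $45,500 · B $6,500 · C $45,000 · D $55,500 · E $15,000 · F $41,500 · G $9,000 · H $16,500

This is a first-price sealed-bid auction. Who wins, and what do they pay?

D pays $55,500

Rule: the highest bidder wins and pays their own bid.
Sorting bids: 55,500 (D) > 45,500 (A) > 45,000 (C) > 41,500 (F) > 16,500 (H) > 15,000 (E) > …
First-price: D pays what they bid, $55,500.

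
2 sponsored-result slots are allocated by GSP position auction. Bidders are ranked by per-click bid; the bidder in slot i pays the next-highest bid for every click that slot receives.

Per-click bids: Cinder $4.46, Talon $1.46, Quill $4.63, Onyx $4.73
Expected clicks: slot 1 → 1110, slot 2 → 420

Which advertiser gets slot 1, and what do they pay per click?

Onyx; $4.63 per click

Per-click bids in order: $4.73 (Onyx) > $4.63 (Quill) > $4.46 (Cinder) > …
Slot 1 goes to the first-ranked bidder, Onyx, who pays the next bid down: $4.63/click.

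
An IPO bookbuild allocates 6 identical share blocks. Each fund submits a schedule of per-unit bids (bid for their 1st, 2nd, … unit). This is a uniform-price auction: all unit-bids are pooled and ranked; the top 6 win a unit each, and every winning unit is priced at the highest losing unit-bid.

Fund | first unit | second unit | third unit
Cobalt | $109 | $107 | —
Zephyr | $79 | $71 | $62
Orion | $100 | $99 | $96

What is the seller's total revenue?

Total revenue: $426

All unit-bids, highest first — top 6: 109 (Cobalt-1), 107 (Cobalt-2), 100 (Orion-1), 99 (Orion-2), 96 (Orion-3), 79 (Zephyr-1)
The (k+1)-th unit-bid is $71.
Allocation: Cobalt 2, Orion 3, Zephyr 1. Every unit priced at $71.
Revenue = 6 × 71 = $426.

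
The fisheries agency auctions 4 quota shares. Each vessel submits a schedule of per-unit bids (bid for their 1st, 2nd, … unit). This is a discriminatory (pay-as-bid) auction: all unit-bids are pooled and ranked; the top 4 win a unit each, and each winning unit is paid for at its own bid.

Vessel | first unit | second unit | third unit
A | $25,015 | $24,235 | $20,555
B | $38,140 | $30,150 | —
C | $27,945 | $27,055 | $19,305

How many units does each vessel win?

Merging the schedules and taking the best 4: 38,140 (B-1), 30,150 (B-2), 27,945 (C-1), 27,055 (C-2)
Next rejected bid: $25,015 (not a price — pay-as-bid).
Allocation: B 2, C 2.

B 2, C 2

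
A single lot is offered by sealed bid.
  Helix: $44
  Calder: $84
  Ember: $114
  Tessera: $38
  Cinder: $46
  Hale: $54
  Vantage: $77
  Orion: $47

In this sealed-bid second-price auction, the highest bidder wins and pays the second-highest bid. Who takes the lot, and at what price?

Sealed-bid second-price auction: the highest bidder wins and pays the second-highest bid.
Sorting bids: 114 (Ember) > 84 (Calder) > 77 (Vantage) > 54 (Hale) > 47 (Orion) > 46 (Cinder) > …
Ember is highest; pays the second-highest bid, $84.

Ember pays $84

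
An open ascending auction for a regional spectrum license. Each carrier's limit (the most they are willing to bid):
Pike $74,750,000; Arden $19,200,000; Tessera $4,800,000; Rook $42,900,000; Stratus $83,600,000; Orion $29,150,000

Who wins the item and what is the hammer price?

Limits ranked: 83,600,000 (Stratus) > 74,750,000 (Pike) > 42,900,000 (Rook) > 29,150,000 (Orion) > 19,200,000 (Arden) > 4,800,000 (Tessera)
Once the price passes $74,750,000, only Stratus is left; the hammer falls at Pike's limit of $74,750,000.

Stratus wins at $74,750,000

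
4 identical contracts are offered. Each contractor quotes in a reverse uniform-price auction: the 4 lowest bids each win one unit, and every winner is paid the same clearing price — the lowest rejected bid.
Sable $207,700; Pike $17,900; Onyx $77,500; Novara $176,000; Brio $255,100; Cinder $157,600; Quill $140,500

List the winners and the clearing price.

Pike, Onyx, Quill, Cinder; each is paid $176,000

Bids ranked low→high: 17,900 (Pike), 77,500 (Onyx), 140,500 (Quill), 157,600 (Cinder), 176,000 (Novara), 207,700 (Sable), …
Winners (4 units): Pike, Onyx, Quill, Cinder.
Clearing price = lowest rejected bid = $176,000.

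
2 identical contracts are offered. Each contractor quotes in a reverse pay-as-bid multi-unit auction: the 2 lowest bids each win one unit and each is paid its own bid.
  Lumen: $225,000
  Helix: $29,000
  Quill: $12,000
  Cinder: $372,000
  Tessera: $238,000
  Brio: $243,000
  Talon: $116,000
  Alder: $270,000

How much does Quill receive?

Ordering the bids: 12,000 (Quill), 29,000 (Helix), 116,000 (Talon), 225,000 (Lumen), …
Lowest 2: Quill, Helix.
Quill wins → own bid $12,000.

Quill is paid $12,000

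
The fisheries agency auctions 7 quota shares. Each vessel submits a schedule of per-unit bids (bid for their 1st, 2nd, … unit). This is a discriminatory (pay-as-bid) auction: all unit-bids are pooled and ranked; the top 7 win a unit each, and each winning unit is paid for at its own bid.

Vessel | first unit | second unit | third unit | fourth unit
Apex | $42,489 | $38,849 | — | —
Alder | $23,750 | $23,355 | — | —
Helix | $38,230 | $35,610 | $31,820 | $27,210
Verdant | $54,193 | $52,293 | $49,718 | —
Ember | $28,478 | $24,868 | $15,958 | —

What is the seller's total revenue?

Total revenue: $311,382

Pooled unit-bids ranked (top 7): 54,193 (Verdant-1), 52,293 (Verdant-2), 49,718 (Verdant-3), 42,489 (Apex-1), 38,849 (Apex-2), 38,230 (Helix-1), 35,610 (Helix-2)
Next rejected bid: $31,820 (not a price — pay-as-bid).
Each winning unit pays its own bid.
Revenue = 54,193 + 52,293 + 49,718 + 42,489 + 38,849 + 38,230 + 35,610 = $311,382.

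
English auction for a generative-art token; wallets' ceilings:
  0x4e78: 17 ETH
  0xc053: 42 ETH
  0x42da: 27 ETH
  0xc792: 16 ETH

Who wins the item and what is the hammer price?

Ascending (English) auction: the price rises until one bidder remains; the winner pays the price at which the last rival dropped out.
Limits in order: 42 (0xc053) > 27 (0x42da) > 17 (0x4e78) > 16 (0xc792)
Bidding ends when 0x42da exits at 27 ETH; 0xc053 takes it.

0xc053 wins at 27 ETH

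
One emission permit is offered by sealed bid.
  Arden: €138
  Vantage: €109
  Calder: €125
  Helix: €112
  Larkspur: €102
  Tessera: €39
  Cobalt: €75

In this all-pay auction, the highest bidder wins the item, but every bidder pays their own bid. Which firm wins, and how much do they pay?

Arden pays €138

Sorting bids: 138 (Arden) > 125 (Calder) > 112 (Helix) > 109 (Vantage) > 102 (Larkspur) > 75 (Cobalt) > …
Arden is highest and takes the item; every bidder forfeits their bid.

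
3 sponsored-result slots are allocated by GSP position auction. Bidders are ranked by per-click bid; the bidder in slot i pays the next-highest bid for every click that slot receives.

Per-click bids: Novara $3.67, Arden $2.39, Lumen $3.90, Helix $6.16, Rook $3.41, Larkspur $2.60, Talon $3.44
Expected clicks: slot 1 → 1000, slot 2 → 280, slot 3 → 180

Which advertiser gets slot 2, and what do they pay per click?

Per-click bids in order: $6.16 (Helix) > $3.90 (Lumen) > $3.67 (Novara) > $3.44 (Talon) > …
Slot 2 goes to the second-ranked bidder, Lumen, who pays the next bid down: $3.67/click.

Lumen; $3.67 per click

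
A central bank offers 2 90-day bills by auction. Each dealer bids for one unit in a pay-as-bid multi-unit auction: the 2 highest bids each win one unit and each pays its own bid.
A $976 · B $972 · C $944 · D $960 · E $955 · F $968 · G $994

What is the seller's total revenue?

Total revenue: $1,970

Bids ranked high→low: 994 (G), 976 (A), 972 (B), 968 (F), …
Top 2: G, A.
Total revenue = 994 + 976 = $1,970.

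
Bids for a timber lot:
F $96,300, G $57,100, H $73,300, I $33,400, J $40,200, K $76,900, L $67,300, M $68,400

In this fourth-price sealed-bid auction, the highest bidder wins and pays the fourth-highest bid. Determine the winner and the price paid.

Sorting bids: 96,300 (F) > 76,900 (K) > 73,300 (H) > 68,400 (M) > 67,300 (L) > 57,100 (G) > …
F is highest; pays the fourth-highest bid, $68,400.

F pays $68,400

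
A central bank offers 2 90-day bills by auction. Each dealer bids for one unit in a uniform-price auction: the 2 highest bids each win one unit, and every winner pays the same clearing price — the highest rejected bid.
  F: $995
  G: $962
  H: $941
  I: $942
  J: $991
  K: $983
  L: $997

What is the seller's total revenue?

Total revenue: $1,982

Ordering the bids: 997 (L), 995 (F), 991 (J), 983 (K), …
Top 2: L, F.
First losing bid is J's $991, which sets the uniform price.
Total revenue = 2 × $991 = $1,982.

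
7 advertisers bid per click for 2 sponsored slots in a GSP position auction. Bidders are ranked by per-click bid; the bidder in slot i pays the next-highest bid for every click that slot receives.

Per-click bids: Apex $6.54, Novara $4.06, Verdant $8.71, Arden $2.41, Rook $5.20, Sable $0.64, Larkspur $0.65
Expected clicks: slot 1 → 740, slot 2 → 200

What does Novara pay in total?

Novara pays $0.00

Per-click bids in order: $8.71 (Verdant) > $6.54 (Apex) > $5.20 (Rook) > …
Novara ranks below slot 2 → no slot, pays nothing.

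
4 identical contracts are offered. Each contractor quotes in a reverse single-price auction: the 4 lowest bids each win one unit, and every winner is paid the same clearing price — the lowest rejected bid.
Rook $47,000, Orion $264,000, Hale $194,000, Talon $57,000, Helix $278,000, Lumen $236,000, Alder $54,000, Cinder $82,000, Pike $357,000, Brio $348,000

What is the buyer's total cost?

Total cost: $776,000

Ordering the bids: 47,000 (Rook), 54,000 (Alder), 57,000 (Talon), 82,000 (Cinder), 194,000 (Hale), 236,000 (Lumen), …
Winners (4 units): Rook, Alder, Talon, Cinder.
First losing bid is Hale's $194,000, which sets the uniform price.
Total cost = 4 × $194,000 = $776,000.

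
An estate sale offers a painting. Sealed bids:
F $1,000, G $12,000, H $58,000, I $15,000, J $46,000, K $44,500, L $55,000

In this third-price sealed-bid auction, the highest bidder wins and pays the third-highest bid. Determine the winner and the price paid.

Bids in order: 58,000 (H) > 55,000 (L) > 46,000 (J) > 44,500 (K) > 15,000 (I) > 12,000 (G) > …
H wins; payment is bid #3 in the ranking = $46,000.

H pays $46,000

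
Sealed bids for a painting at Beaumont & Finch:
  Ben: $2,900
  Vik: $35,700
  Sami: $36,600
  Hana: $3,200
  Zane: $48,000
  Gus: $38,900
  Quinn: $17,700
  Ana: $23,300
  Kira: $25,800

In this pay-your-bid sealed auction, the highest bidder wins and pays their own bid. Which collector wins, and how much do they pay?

Bids ranked: 48,000 (Zane) > 38,900 (Gus) > 36,600 (Sami) > 35,700 (Vik) > 25,800 (Kira) > 23,300 (Ana) > …
Zane is highest → pays own bid, $48,000.

Zane pays $48,000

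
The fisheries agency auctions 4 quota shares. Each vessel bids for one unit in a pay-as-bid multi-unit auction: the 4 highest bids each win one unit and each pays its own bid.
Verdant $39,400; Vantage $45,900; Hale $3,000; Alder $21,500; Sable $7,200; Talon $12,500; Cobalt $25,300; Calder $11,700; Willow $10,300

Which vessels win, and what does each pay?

Bids ranked high→low: 45,900 (Vantage), 39,400 (Verdant), 25,300 (Cobalt), 21,500 (Alder), 12,500 (Talon), 11,700 (Calder), …
Winners (4 units): Vantage, Verdant, Cobalt, Alder.
Each winner pays its own bid: Vantage $45,900, Verdant $39,400, Cobalt $25,300, Alder $21,500.

Vantage $45,900, Verdant $39,400, Cobalt $25,300, Alder $21,500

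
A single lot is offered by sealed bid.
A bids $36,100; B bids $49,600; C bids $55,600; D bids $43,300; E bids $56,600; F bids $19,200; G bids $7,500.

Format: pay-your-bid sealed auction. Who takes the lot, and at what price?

Bids ranked: 56,600 (E) > 55,600 (C) > 49,600 (B) > 43,300 (D) > 36,100 (A) > 19,200 (F) > …
E has the highest bid and pays exactly that: $56,600.

E pays $56,600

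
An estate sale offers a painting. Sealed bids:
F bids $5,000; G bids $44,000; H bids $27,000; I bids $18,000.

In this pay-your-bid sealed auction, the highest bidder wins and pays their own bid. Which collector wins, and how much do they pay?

G pays $44,000

Bids ranked: 44,000 (G) > 27,000 (H) > 18,000 (I) > 5,000 (F)
G has the highest bid and pays exactly that: $44,000.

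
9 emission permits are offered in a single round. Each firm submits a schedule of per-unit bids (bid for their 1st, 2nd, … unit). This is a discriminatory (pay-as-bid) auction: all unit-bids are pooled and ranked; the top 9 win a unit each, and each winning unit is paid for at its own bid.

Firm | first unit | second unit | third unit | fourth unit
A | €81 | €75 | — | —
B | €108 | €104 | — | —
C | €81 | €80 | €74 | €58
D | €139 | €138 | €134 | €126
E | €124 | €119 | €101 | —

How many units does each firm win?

All unit-bids, highest first — top 9: 139 (D-1), 138 (D-2), 134 (D-3), 126 (D-4), 124 (E-1), 119 (E-2), 108 (B-1), 104 (B-2), 101 (E-3)
Next rejected bid: €81 (not a price — pay-as-bid).
Allocation: B 2, D 4, E 3.

B 2, D 4, E 3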